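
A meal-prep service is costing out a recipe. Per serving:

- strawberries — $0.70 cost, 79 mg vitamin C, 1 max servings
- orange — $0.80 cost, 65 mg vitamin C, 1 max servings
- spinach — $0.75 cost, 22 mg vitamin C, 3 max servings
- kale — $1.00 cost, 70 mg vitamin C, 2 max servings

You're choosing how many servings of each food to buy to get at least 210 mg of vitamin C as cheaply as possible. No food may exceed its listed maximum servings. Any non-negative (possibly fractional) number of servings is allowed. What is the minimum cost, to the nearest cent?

$2.44

Cost per mg of vitamin C: strawberries $0.0089, orange $0.0123, kale $0.0143, spinach $0.0341.
Take 1 serving of strawberries: +79.0 mg vitamin C for $0.70 (total $0.70, still need 131.0 mg).
Take 1 serving of orange: +65.0 mg vitamin C for $0.80 (total $1.50, still need 66.0 mg).
Take 0.9429 servings of kale: +66.0 mg vitamin C for $0.94 (total $2.44, still need 0.0 mg).
Greedy by cheapest-per-mg is optimal for a single linear constraint, so the minimum cost is $2.44.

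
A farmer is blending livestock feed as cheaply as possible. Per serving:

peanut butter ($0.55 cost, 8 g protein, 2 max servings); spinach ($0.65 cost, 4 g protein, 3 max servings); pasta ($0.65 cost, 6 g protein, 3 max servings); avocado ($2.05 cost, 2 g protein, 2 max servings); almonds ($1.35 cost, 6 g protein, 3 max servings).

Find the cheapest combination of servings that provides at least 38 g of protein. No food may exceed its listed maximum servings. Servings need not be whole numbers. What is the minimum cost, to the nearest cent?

Cost per g of protein: peanut butter $0.0688, pasta $0.1083, spinach $0.1625, almonds $0.2250, avocado $1.0250.
Take 2 servings of peanut butter: +16.0 g protein for $1.10 (total $1.10, still need 22.0 g).
Take 3 servings of pasta: +18.0 g protein for $1.95 (total $3.05, still need 4.0 g).
Take 1 serving of spinach: +4.0 g protein for $0.65 (total $3.70, still need 0.0 g).
Filling from the cheapest source first is optimal under one linear minimum: $3.70.

$3.70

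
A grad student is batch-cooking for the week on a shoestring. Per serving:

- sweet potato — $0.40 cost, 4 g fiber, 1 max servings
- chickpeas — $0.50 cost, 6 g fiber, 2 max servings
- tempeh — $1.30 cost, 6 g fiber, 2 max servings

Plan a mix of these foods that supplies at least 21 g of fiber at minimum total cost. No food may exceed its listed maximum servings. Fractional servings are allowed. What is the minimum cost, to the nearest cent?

Cost per g of fiber: chickpeas $0.0833, sweet potato $0.1000, tempeh $0.2167.
Take 2 servings of chickpeas: +12.0 g fiber for $1.00 (total $1.00, still need 9.0 g).
Take 1 serving of sweet potato: +4.0 g fiber for $0.40 (total $1.40, still need 5.0 g).
Take 0.8333 servings of tempeh: +5.0 g fiber for $1.08 (total $2.48, still need 0.0 g).
Greedy by cheapest-per-g is optimal for a single linear constraint, so the minimum cost is $2.48.

$2.48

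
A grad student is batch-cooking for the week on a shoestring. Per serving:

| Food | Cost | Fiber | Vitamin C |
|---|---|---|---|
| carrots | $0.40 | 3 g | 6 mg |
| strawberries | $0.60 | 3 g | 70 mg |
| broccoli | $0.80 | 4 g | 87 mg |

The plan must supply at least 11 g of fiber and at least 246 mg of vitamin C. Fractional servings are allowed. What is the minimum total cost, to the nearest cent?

$2.17

An LP optimum is at a vertex; with two nutrient constraints at most two foods are used. Check each candidate.
carrots only: max(11/3, 246/6) = 41 servings → $16.40.
strawberries only: max(11/3, 246/70) = 3.667 servings → $2.20.
broccoli only: max(11/4, 246/87) = 2.828 servings → $2.26.
carrots + strawberries with both tight: 0.1667 servings and 3.5 servings → $2.17.
carrots + broccoli with both targets exact would need a negative amount; discard.
strawberries + broccoli with both tight: 1.421 servings and 1.684 servings → $2.20.
So the least-cost plan costs $2.17.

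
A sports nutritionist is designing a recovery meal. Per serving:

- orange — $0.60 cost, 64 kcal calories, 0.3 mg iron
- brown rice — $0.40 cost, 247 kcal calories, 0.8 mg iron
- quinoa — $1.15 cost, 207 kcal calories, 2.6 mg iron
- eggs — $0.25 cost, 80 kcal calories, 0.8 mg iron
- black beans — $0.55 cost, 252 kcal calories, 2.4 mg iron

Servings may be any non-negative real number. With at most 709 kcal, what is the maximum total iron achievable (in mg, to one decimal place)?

Iron per kcal: quinoa 0.01256, eggs 0.01, black beans 0.009524, orange 0.004687, brown rice 0.003239.
With no serving limits, spend the whole calories allowance on quinoa: 709 kcal / 207 kcal × 2.6 mg = 8.9 mg.

8.9 mg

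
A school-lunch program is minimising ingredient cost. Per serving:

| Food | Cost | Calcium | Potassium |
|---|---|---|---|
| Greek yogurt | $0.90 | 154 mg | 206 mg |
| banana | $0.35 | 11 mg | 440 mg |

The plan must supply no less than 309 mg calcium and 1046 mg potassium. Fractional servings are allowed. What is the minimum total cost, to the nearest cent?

$2.23

At the optimum either one food covers both requirements or two foods hit both targets exactly; no other combination can be cheaper.
Greek yogurt only: max(309/154, 1046/206) = 5.078 servings → $4.57.
banana only: max(309/11, 1046/440) = 28.09 servings → $9.83.
Greek yogurt + banana with both tight: 1.9 servings and 1.488 servings → $2.23.
Cheapest feasible corner: $2.23.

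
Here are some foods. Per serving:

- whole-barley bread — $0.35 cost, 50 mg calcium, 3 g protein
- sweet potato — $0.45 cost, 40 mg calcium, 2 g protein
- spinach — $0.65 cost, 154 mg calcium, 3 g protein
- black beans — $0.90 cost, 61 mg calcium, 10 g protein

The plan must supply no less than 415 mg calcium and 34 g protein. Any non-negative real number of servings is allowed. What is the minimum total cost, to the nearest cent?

$3.58

Compare the cost at each extreme point of the feasible region.
whole-barley bread only: max(415/50, 34/3) = 11.33 servings → $3.97.
sweet potato only: max(415/40, 34/2) = 17 servings → $7.65.
spinach only: max(415/154, 34/3) = 11.33 servings → $7.37.
black beans only: max(415/61, 34/10) = 6.803 servings → $6.12.
whole-barley bread + sweet potato with both targets exact would need a negative amount; discard.
whole-barley bread + spinach with both targets exact would need a negative amount; discard.
whole-barley bread + black beans with both tight: 6.549 servings and 1.435 servings → $3.58.
sweet potato + spinach: the both-tight solution has a negative serving — not a feasible corner.
sweet potato + black beans with both tight: 7.468 servings and 1.906 servings → $5.08.
spinach + black beans with both tight: 1.53 servings and 2.941 servings → $3.64.
So the least-cost plan costs $3.58.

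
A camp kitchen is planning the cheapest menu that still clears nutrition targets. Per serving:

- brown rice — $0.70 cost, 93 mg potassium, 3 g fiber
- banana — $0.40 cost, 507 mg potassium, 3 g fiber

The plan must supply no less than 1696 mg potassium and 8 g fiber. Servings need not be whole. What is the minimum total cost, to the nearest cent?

For a min-cost LP with two ≥-constraints, a basic feasible solution has at most two positive variables.
brown rice only: max(1696/93, 8/3) = 18.24 servings → $12.77.
banana only: max(1696/507, 8/3) = 3.345 servings → $1.34.
brown rice + banana with both targets exact would need a negative amount; discard.
Cheapest feasible corner: $1.34.

$1.34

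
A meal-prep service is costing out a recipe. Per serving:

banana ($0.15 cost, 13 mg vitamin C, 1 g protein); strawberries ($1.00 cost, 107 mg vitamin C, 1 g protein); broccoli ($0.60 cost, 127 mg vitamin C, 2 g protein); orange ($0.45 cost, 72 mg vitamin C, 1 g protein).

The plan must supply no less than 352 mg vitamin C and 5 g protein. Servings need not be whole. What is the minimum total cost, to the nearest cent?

banana only: max(352/13, 5/1) = 27.08 servings → $4.06.
strawberries only: max(352/107, 5/1) = 5 servings → $5.00.
broccoli only: max(352/127, 5/2) = 2.772 servings → $1.66.
orange only: max(352/72, 5/1) = 5 servings → $2.25.
banana + strawberries with both tight: 1.947 servings and 3.053 servings → $3.35.
banana + broccoli: intersection lies outside the first quadrant.
banana + orange with both tight: 0.1356 servings and 4.864 servings → $2.21.
strawberries + broccoli with both tight: 0.7931 servings and 2.103 servings → $2.06.
strawberries + orange: intersection lies outside the first quadrant.
broccoli + orange with both tight: 0.4706 servings and 4.059 servings → $2.11.
The minimum over all feasible corners is $1.66.

$1.66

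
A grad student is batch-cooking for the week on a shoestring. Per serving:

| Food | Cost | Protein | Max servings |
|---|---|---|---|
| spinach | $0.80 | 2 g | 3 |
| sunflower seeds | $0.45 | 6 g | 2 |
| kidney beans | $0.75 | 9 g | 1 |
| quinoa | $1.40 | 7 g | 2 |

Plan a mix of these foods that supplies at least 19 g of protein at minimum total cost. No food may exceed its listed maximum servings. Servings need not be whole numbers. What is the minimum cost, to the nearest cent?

Cost per g of protein: sunflower seeds $0.0750, kidney beans $0.0833, quinoa $0.2000, spinach $0.4000.
Take 2 servings of sunflower seeds: +12.0 g protein for $0.90 (total $0.90, still need 7.0 g).
Take 0.7778 servings of kidney beans: +7.0 g protein for $0.58 (total $1.48, still need 0.0 g).
Greedy by cheapest-per-g is optimal for a single linear constraint, so the minimum cost is $1.48.

$1.48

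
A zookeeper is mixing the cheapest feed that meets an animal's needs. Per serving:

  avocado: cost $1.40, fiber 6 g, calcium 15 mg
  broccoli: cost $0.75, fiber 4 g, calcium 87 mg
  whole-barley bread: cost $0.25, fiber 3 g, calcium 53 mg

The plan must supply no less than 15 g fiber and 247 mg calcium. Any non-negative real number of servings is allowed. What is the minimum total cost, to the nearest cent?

$1.25

At the optimum either one food covers both requirements or two foods hit both targets exactly; no other combination can be cheaper.
avocado only: max(15/6, 247/15) = 16.47 servings → $23.05.
broccoli only: max(15/4, 247/87) = 3.75 servings → $2.81.
whole-barley bread only: max(15/3, 247/53) = 5 servings → $1.25.
avocado + broccoli with both tight: 0.6861 servings and 2.721 servings → $3.00.
avocado + whole-barley bread with both tight: 0.1978 servings and 4.604 servings → $1.43.
broccoli + whole-barley bread: the both-tight solution has a negative serving — not a feasible corner.
Cheapest feasible corner: $1.25.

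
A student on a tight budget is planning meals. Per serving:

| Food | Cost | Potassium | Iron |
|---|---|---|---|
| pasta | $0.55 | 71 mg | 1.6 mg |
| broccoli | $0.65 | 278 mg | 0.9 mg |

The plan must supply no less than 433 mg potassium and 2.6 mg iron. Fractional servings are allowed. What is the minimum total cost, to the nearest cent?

$1.35

This is a tiny linear program; its minimum lies at a vertex of the feasible set. List the vertices and price them.
pasta only: max(433/71, 2.6/1.6) = 6.099 servings → $3.35.
broccoli only: max(433/278, 2.6/0.9) = 2.889 servings → $1.88.
pasta + broccoli with both tight: 0.8745 servings and 1.334 servings → $1.35.
So the least-cost plan costs $1.35.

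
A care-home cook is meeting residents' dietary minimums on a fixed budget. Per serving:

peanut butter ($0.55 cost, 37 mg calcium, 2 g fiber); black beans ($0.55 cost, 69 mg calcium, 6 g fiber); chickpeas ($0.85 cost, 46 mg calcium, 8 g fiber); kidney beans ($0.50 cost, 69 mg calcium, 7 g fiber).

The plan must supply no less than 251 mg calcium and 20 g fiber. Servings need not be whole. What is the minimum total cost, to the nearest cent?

peanut butter only: max(251/37, 20/2) = 10 servings → $5.50.
black beans only: max(251/69, 20/6) = 3.638 servings → $2.00.
chickpeas only: max(251/46, 20/8) = 5.457 servings → $4.64.
kidney beans only: max(251/69, 20/7) = 3.638 servings → $1.82.
peanut butter + black beans with both tight: 1.5 servings and 2.833 servings → $2.38.
peanut butter + chickpeas with both tight: 5.333 servings and 1.167 servings → $3.92.
peanut butter + kidney beans with both tight: 3.116 servings and 1.967 servings → $2.70.
black beans + chickpeas with both targets exact would need a negative amount; discard.
black beans + kidney beans with both targets exact would need a negative amount; discard.
chickpeas + kidney beans with both targets exact would need a negative amount; discard.
The minimum over all feasible corners is $1.82.

$1.82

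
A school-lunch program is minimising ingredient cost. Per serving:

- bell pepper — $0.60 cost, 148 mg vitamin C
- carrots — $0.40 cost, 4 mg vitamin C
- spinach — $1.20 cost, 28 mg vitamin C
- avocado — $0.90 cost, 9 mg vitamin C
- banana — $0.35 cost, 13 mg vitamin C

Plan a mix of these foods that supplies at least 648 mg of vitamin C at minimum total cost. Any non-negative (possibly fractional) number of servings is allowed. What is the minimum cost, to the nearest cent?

Cost per mg of vitamin C: bell pepper $0.0041, banana $0.0269, spinach $0.0429, carrots $0.1000, avocado $0.1000.
With no serving limits, use only bell pepper: 648 mg / 148 mg = 4.378 servings × $0.60 = $2.63.

$2.63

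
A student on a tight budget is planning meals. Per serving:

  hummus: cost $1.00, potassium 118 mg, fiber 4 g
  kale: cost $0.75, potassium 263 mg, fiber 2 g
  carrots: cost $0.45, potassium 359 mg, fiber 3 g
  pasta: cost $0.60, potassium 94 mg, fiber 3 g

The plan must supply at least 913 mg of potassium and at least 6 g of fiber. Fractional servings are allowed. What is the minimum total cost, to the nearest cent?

hummus only: max(913/118, 6/4) = 7.737 servings → $7.74.
kale only: max(913/263, 6/2) = 3.471 servings → $2.60.
carrots only: max(913/359, 6/3) = 2.543 servings → $1.14.
pasta only: max(913/94, 6/3) = 9.713 servings → $5.83.
hummus + kale: the both-tight solution has a negative serving — not a feasible corner.
hummus + carrots: intersection lies outside the first quadrant.
hummus + pasta: intersection lies outside the first quadrant.
kale + carrots: the both-tight solution has a negative serving — not a feasible corner.
kale + pasta with both targets exact would need a negative amount; discard.
carrots + pasta: intersection lies outside the first quadrant.
The minimum over all feasible corners is $1.14.

$1.14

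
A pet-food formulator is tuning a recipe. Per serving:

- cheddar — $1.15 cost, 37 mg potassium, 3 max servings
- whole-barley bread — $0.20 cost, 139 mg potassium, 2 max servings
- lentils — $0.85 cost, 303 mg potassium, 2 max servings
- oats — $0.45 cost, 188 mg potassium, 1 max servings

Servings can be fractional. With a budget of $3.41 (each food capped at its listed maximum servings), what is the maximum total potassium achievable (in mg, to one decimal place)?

1099.7 mg

Potassium per dollar: whole-barley bread 695, oats 417.8, lentils 356.5, cheddar 32.17.
Take 2 servings of whole-barley bread: spends $0.40, +278.0 mg potassium (running total 278.0 mg).
Take 1 serving of oats: spends $0.45, +188.0 mg potassium (running total 466.0 mg).
Take 2 servings of lentils: spends $1.70, +606.0 mg potassium (running total 1072.0 mg).
Take 0.7478 servings of cheddar: spends $0.86, +27.7 mg potassium (running total 1099.7 mg).
Greedy by best ratio exhausts the cost allowance optimally: 1099.7 mg.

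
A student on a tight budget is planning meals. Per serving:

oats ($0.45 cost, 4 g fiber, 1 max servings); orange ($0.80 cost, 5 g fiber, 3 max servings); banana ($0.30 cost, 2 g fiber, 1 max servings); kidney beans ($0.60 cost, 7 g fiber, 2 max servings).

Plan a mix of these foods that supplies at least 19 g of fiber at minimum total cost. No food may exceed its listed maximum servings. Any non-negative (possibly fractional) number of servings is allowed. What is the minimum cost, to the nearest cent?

$1.80

Cost per g of fiber: kidney beans $0.0857, oats $0.1125, banana $0.1500, orange $0.1600.
Take 2 servings of kidney beans: +14.0 g fiber for $1.20 (total $1.20, still need 5.0 g).
Take 1 serving of oats: +4.0 g fiber for $0.45 (total $1.65, still need 1.0 g).
Take 0.5 servings of banana: +1.0 g fiber for $0.15 (total $1.80, still need 0.0 g).
Greedy by cheapest-per-g is optimal for a single linear constraint, so the minimum cost is $1.80.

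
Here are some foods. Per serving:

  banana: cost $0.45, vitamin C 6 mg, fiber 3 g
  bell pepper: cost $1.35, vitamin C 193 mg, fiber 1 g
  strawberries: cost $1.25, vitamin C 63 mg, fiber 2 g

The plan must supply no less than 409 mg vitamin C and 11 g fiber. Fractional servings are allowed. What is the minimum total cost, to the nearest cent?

$4.08

A basic optimal solution has at most two foods positive. Try each food alone and each pair with both targets met exactly.
banana only: max(409/6, 11/3) = 68.17 servings → $30.68.
bell pepper only: max(409/193, 11/1) = 11 servings → $14.85.
strawberries only: max(409/63, 11/2) = 6.492 servings → $8.12.
banana + bell pepper with both tight: 2.991 servings and 2.026 servings → $4.08.
banana + strawberries with both targets exact would need a negative amount; discard.
bell pepper + strawberries with both tight: 0.387 servings and 5.307 servings → $7.16.
Cheapest feasible corner: $4.08.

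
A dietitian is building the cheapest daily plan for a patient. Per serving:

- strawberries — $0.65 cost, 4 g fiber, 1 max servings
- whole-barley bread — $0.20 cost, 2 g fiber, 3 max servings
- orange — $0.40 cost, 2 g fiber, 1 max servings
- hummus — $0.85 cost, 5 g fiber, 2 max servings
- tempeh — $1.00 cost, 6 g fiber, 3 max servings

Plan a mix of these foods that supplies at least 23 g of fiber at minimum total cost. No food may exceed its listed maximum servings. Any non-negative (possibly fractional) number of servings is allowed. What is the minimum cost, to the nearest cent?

$3.42

Cost per g of fiber: whole-barley bread $0.1000, strawberries $0.1625, tempeh $0.1667, hummus $0.1700, orange $0.2000.
Take 3 servings of whole-barley bread: +6.0 g fiber for $0.60 (total $0.60, still need 17.0 g).
Take 1 serving of strawberries: +4.0 g fiber for $0.65 (total $1.25, still need 13.0 g).
Take 2.167 servings of tempeh: +13.0 g fiber for $2.17 (total $3.42, still need 0.0 g).
Filling from the cheapest source first is optimal under one linear minimum: $3.42.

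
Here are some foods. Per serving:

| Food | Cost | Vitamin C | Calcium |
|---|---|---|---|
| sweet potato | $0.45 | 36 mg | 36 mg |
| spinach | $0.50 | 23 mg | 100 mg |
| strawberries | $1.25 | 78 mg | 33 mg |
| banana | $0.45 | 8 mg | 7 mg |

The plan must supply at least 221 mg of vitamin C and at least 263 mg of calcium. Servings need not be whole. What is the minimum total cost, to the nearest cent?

$2.88

Compare the cost at each extreme point of the feasible region.
sweet potato only: max(221/36, 263/36) = 7.306 servings → $3.29.
spinach only: max(221/23, 263/100) = 9.609 servings → $4.80.
strawberries only: max(221/78, 263/33) = 7.97 servings → $9.96.
banana only: max(221/8, 263/7) = 37.57 servings → $16.91.
sweet potato + spinach with both tight: 5.79 servings and 0.5455 servings → $2.88.
sweet potato + strawberries with both targets exact would need a negative amount; discard.
sweet potato + banana with both targets exact would need a negative amount; discard.
spinach + strawberries with both tight: 1.878 servings and 2.28 servings → $3.79.
spinach + banana with both tight: 0.8717 servings and 25.12 servings → $11.74.
strawberries + banana: the both-tight solution has a negative serving — not a feasible corner.
The minimum over all feasible corners is $2.88.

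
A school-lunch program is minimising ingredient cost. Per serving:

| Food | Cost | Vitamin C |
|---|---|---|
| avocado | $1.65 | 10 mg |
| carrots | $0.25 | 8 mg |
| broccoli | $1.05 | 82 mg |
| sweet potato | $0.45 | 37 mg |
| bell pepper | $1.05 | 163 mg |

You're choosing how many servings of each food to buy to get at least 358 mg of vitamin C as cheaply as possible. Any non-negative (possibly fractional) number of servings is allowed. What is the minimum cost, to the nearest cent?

Cost per mg of vitamin C: bell pepper $0.0064, sweet potato $0.0122, broccoli $0.0128, carrots $0.0312, avocado $0.1650.
With no serving limits, use only bell pepper: 358 mg / 163 mg = 2.196 servings × $1.05 = $2.31.

$2.31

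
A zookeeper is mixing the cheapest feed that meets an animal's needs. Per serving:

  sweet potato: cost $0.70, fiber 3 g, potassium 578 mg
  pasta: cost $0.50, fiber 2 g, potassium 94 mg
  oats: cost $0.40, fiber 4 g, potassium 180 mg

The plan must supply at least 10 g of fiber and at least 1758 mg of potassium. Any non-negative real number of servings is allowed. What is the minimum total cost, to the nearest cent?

The cheapest plan sits at a corner of the feasible region — with two constraints it uses at most two foods.
sweet potato only: max(10/3, 1758/578) = 3.333 servings → $2.33.
pasta only: max(10/2, 1758/94) = 18.7 servings → $9.35.
oats only: max(10/4, 1758/180) = 9.767 servings → $3.91.
sweet potato + pasta with both tight: 2.947 servings and 0.5789 servings → $2.35.
sweet potato + oats with both tight: 2.953 servings and 0.2856 servings → $2.18.
pasta + oats: the both-tight solution has a negative serving — not a feasible corner.
So the least-cost plan costs $2.18.

$2.18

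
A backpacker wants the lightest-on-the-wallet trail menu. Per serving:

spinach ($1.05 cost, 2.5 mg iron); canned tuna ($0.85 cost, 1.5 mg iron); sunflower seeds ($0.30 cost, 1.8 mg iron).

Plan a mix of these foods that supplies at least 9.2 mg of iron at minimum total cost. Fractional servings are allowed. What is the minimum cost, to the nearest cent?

Cost per mg of iron: sunflower seeds $0.1667, spinach $0.4200, canned tuna $0.5667.
With no serving limits, use only sunflower seeds: 9.2 mg / 1.8 mg = 5.111 servings × $0.30 = $1.53.

$1.53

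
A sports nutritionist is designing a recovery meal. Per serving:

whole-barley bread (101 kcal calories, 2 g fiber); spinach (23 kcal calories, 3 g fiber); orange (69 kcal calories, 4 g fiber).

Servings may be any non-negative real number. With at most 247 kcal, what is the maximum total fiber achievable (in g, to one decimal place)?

32.2 g

Fiber per kcal: spinach 0.1304, orange 0.05797, whole-barley bread 0.0198.
With no serving limits, spend the whole calories allowance on spinach: 247 kcal / 23 kcal × 3 g = 32.2 g.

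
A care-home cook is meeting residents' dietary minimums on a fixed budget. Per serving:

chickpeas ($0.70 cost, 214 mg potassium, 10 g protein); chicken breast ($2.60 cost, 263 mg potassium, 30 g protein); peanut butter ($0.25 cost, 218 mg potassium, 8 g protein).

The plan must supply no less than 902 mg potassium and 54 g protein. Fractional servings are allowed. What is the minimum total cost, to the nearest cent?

This is a tiny linear program; its minimum lies at a vertex of the feasible set. List the vertices and price them.
chickpeas only: max(902/214, 54/10) = 5.4 servings → $3.78.
chicken breast only: max(902/263, 54/30) = 3.43 servings → $8.92.
peanut butter only: max(902/218, 54/8) = 6.75 servings → $1.69.
chickpeas + chicken breast with both tight: 3.393 servings and 0.6691 servings → $4.11.
chickpeas + peanut butter: intersection lies outside the first quadrant.
chicken breast + peanut butter with both tight: 1.027 servings and 2.899 servings → $3.39.
The minimum over all feasible corners is $1.69.

$1.69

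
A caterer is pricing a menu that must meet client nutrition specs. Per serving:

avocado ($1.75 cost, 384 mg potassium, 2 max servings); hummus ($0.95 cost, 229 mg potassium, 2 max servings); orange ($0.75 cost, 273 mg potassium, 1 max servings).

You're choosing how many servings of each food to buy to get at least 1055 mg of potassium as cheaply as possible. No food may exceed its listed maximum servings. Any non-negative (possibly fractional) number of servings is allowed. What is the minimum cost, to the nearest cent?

$4.13

Cost per mg of potassium: orange $0.0027, hummus $0.0041, avocado $0.0046.
Take 1 serving of orange: +273.0 mg potassium for $0.75 (total $0.75, still need 782.0 mg).
Take 2 servings of hummus: +458.0 mg potassium for $1.90 (total $2.65, still need 324.0 mg).
Take 0.8438 servings of avocado: +324.0 mg potassium for $1.48 (total $4.13, still need 0.0 mg).
Filling from the cheapest source first is optimal under one linear minimum: $4.13.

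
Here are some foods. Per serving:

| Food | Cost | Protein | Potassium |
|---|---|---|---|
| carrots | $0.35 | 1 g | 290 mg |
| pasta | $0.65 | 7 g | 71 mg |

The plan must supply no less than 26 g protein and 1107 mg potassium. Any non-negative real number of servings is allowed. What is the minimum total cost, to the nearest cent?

carrots only: max(26/1, 1107/290) = 26 servings → $9.10.
pasta only: max(26/7, 1107/71) = 15.59 servings → $10.13.
carrots + pasta with both tight: 3.013 servings and 3.284 servings → $3.19.
So the least-cost plan costs $3.19.

$3.19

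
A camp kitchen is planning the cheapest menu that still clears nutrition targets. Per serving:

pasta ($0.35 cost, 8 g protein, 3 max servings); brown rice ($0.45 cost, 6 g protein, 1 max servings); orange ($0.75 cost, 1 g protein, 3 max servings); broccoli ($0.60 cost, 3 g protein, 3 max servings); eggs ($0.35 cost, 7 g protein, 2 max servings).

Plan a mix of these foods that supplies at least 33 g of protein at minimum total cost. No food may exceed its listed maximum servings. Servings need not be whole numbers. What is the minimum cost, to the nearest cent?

Cost per g of protein: pasta $0.0437, eggs $0.0500, brown rice $0.0750, broccoli $0.2000, orange $0.7500.
Take 3 servings of pasta: +24.0 g protein for $1.05 (total $1.05, still need 9.0 g).
Take 1.286 servings of eggs: +9.0 g protein for $0.45 (total $1.50, still need 0.0 g).
Filling from the cheapest source first is optimal under one linear minimum: $1.50.

$1.50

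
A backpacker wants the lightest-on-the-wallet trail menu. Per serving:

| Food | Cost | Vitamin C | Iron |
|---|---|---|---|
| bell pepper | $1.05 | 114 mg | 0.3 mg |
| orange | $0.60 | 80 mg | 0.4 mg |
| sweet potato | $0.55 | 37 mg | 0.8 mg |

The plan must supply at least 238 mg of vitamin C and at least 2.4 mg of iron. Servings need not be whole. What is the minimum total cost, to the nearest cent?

Compare the cost at each extreme point of the feasible region.
bell pepper only: max(238/114, 2.4/0.3) = 8 servings → $8.40.
orange only: max(238/80, 2.4/0.4) = 6 servings → $3.60.
sweet potato only: max(238/37, 2.4/0.8) = 6.432 servings → $3.54.
bell pepper + orange with both targets exact would need a negative amount; discard.
bell pepper + sweet potato with both tight: 1.268 servings and 2.524 servings → $2.72.
orange + sweet potato with both tight: 2.065 servings and 1.967 servings → $2.32.
So the least-cost plan costs $2.32.

$2.32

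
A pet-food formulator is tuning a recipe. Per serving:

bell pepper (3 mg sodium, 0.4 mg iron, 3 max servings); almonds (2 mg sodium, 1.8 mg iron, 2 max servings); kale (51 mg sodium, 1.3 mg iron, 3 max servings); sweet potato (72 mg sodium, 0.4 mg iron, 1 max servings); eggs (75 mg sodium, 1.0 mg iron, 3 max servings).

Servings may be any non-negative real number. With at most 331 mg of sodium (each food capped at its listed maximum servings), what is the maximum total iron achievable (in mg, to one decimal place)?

Iron per mg sodium: almonds 0.9, bell pepper 0.1333, kale 0.02549, eggs 0.01333, sweet potato 0.005556.
Take 2 servings of almonds: uses 4 mg sodium, +3.6 mg iron (running total 3.6 mg).
Take 3 servings of bell pepper: uses 9 mg sodium, +1.2 mg iron (running total 4.8 mg).
Take 3 servings of kale: uses 153 mg sodium, +3.9 mg iron (running total 8.7 mg).
Take 2.2 servings of eggs: uses 165 mg sodium, +2.2 mg iron (running total 10.9 mg).
Greedy by best ratio exhausts the sodium allowance optimally: 10.9 mg.

10.9 mg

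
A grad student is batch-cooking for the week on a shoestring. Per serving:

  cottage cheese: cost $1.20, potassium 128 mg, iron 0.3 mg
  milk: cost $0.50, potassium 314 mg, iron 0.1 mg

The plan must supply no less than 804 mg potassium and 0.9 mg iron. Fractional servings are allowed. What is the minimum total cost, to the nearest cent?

At the optimum either one food covers both requirements or two foods hit both targets exactly; no other combination can be cheaper.
cottage cheese only: max(804/128, 0.9/0.3) = 6.281 servings → $7.54.
milk only: max(804/314, 0.9/0.1) = 9 servings → $4.50.
cottage cheese + milk with both tight: 2.484 servings and 1.548 servings → $3.75.
So the least-cost plan costs $3.75.

$3.75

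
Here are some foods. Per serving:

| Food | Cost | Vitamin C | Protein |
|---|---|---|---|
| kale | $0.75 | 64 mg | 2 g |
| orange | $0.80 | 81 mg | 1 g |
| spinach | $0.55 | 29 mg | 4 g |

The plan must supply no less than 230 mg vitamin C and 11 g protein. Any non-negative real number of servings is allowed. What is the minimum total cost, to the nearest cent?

$2.86

An LP optimum is at a vertex; with two nutrient constraints at most two foods are used. Check each candidate.
kale only: max(230/64, 11/2) = 5.5 servings → $4.12.
orange only: max(230/81, 11/1) = 11 servings → $8.80.
spinach only: max(230/29, 11/4) = 7.931 servings → $4.36.
kale + orange: intersection lies outside the first quadrant.
kale + spinach with both tight: 3.035 servings and 1.232 servings → $2.95.
orange + spinach with both tight: 2.037 servings and 2.241 servings → $2.86.
So the least-cost plan costs $2.86.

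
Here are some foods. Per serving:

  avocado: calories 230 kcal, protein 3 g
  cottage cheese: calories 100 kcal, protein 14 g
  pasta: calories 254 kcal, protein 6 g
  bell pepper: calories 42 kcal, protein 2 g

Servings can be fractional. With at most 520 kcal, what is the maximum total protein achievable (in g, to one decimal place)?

Protein per kcal: cottage cheese 0.14, bell pepper 0.04762, pasta 0.02362, avocado 0.01304.
With no serving limits, spend the whole calories allowance on cottage cheese: 520 kcal / 100 kcal × 14 g = 72.8 g.

72.8 g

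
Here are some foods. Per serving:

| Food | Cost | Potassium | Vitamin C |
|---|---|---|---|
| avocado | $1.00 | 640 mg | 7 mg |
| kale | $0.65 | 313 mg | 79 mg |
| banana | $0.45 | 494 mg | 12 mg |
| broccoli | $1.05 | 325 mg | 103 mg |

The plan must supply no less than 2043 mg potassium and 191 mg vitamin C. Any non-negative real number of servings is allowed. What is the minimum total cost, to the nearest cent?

At the optimum either one food covers both requirements or two foods hit both targets exactly; no other combination can be cheaper.
avocado only: max(2043/640, 191/7) = 27.29 servings → $27.29.
kale only: max(2043/313, 191/79) = 6.527 servings → $4.24.
banana only: max(2043/494, 191/12) = 15.92 servings → $7.16.
broccoli only: max(2043/325, 191/103) = 6.286 servings → $6.60.
avocado + kale with both tight: 2.101 servings and 2.232 servings → $3.55.
avocado + banana with both targets exact would need a negative amount; discard.
avocado + broccoli with both tight: 2.331 servings and 1.696 servings → $4.11.
kale + banana with both tight: 1.98 servings and 2.881 servings → $2.58.
kale + broccoli: intersection lies outside the first quadrant.
banana + broccoli with both tight: 3.158 servings and 1.486 servings → $2.98.
The minimum over all feasible corners is $2.58.

$2.58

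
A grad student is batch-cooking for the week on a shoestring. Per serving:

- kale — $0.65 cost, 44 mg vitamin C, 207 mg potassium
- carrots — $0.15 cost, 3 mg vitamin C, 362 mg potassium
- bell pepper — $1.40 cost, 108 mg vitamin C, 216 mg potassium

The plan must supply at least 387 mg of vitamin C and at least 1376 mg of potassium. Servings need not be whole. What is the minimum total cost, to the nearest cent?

Check every corner: each single food scaled to meet both minima, and each pair solved so both constraints bind.
kale only: max(387/44, 1376/207) = 8.795 servings → $5.72.
carrots only: max(387/3, 1376/362) = 129 servings → $19.35.
bell pepper only: max(387/108, 1376/216) = 6.37 servings → $8.92.
kale + carrots: the both-tight solution has a negative serving — not a feasible corner.
kale + bell pepper with both tight: 5.059 servings and 1.522 servings → $5.42.
carrots + bell pepper with both tight: 1.691 servings and 3.536 servings → $5.20.
The minimum over all feasible corners is $5.20.

$5.20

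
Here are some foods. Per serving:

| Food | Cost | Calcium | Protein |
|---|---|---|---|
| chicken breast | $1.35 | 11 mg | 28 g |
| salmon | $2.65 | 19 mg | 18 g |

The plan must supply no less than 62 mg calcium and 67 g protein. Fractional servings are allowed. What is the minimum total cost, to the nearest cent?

$7.61

Minimising a linear cost over {calcium ≥ 62, protein ≥ 67, servings ≥ 0} — the optimum is at a vertex, using one or two foods.
chicken breast only: max(62/11, 67/28) = 5.636 servings → $7.61.
salmon only: max(62/19, 67/18) = 3.722 servings → $9.86.
chicken breast + salmon with both tight: 0.4701 servings and 2.991 servings → $8.56.
So the least-cost plan costs $7.61.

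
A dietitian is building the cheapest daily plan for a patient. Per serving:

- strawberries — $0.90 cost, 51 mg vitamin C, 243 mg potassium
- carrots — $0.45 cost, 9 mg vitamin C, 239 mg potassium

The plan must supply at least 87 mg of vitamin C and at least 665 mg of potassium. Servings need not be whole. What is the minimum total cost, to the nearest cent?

An LP optimum is at a vertex; with two nutrient constraints at most two foods are used. Check each candidate.
strawberries only: max(87/51, 665/243) = 2.737 servings → $2.46.
carrots only: max(87/9, 665/239) = 9.667 servings → $4.35.
strawberries + carrots with both tight: 1.481 servings and 1.277 servings → $1.91.
Cheapest feasible corner: $1.91.

$1.91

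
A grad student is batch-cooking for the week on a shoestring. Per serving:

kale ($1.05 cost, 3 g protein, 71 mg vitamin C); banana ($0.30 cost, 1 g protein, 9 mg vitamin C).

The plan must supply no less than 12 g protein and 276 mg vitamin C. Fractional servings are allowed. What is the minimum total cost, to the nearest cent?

For a min-cost LP with two ≥-constraints, a basic feasible solution has at most two positive variables.
kale only: max(12/3, 276/71) = 4 servings → $4.20.
banana only: max(12/1, 276/9) = 30.67 servings → $9.20.
kale + banana with both tight: 3.818 servings and 0.5455 servings → $4.17.
The minimum over all feasible corners is $4.17.

$4.17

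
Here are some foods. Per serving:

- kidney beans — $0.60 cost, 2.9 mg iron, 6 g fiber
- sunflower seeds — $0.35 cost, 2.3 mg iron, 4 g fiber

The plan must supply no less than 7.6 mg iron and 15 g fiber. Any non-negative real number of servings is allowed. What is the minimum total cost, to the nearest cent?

$1.31

A basic optimal solution has at most two foods positive. Try each food alone and each pair with both targets met exactly.
kidney beans only: max(7.6/2.9, 15/6) = 2.621 servings → $1.57.
sunflower seeds only: max(7.6/2.3, 15/4) = 3.75 servings → $1.31.
kidney beans + sunflower seeds with both tight: 1.864 servings and 0.9545 servings → $1.45.
The minimum over all feasible corners is $1.31.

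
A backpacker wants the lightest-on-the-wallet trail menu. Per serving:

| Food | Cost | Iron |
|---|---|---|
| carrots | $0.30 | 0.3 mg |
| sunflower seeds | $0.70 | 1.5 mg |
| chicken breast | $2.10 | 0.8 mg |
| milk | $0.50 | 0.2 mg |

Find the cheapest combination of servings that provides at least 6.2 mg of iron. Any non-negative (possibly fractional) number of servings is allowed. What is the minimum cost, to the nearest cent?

Cost per mg of iron: sunflower seeds $0.4667, carrots $1.0000, milk $2.5000, chicken breast $2.6250.
With no serving limits, use only sunflower seeds: 6.2 mg / 1.5 mg = 4.133 servings × $0.70 = $2.89.

$2.89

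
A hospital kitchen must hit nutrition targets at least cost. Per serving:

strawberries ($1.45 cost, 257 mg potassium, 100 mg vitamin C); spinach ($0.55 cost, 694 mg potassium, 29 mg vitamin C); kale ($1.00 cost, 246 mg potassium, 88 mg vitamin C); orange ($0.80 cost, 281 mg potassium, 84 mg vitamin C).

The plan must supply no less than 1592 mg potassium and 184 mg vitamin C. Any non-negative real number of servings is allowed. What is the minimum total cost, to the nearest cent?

Two binding constraints pin down two serving amounts, so the optimal mix uses at most two foods. The candidates are each food alone (scaled to the tighter of potassium/vitamin C) and each pair with both constraints tight.
strawberries only: max(1592/257, 184/100) = 6.195 servings → $8.98.
spinach only: max(1592/694, 184/29) = 6.345 servings → $3.49.
kale only: max(1592/246, 184/88) = 6.472 servings → $6.47.
orange only: max(1592/281, 184/84) = 5.665 servings → $4.53.
strawberries + spinach with both tight: 1.316 servings and 1.807 servings → $2.90.
strawberries + kale: the both-tight solution has a negative serving — not a feasible corner.
strawberries + orange: the both-tight solution has a negative serving — not a feasible corner.
spinach + kale with both tight: 1.758 servings and 1.512 servings → $2.48.
spinach + orange with both tight: 1.636 servings and 1.626 servings → $2.20.
kale + orange: intersection lies outside the first quadrant.
The minimum over all feasible corners is $2.20.

$2.20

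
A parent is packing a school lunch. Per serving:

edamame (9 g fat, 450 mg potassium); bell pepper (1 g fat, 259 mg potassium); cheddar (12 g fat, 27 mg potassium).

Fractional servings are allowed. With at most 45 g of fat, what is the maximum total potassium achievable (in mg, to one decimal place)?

Potassium per g fat: bell pepper 259, edamame 50, cheddar 2.25.
With no serving limits, spend the whole fat allowance on bell pepper: 45 g / 1 g × 259 mg = 11655.0 mg.

11655.0 mg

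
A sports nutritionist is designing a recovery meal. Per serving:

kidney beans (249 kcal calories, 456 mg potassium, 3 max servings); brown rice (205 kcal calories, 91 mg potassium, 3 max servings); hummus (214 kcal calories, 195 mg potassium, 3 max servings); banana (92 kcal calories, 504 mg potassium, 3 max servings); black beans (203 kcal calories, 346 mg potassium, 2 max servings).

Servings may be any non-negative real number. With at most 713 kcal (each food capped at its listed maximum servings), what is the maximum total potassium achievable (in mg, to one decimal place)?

2312.3 mg

Potassium per kcal: banana 5.478, kidney beans 1.831, black beans 1.704, hummus 0.9112, brown rice 0.4439.
Take 3 servings of banana: uses 276 kcal, +1512.0 mg potassium (running total 1512.0 mg).
Take 1.755 servings of kidney beans: uses 437 kcal, +800.3 mg potassium (running total 2312.3 mg).
Filling greedily by potassium-per-kcal is optimal for one linear limit, giving 2312.3 mg.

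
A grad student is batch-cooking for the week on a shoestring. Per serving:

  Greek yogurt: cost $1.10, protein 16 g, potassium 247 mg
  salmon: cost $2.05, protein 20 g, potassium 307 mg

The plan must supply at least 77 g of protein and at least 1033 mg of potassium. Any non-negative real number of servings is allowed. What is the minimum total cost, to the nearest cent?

The cheapest plan sits at a corner of the feasible region — with two constraints it uses at most two foods.
Greek yogurt only: max(77/16, 1033/247) = 4.812 servings → $5.29.
salmon only: max(77/20, 1033/307) = 3.85 servings → $7.89.
Greek yogurt + salmon: intersection lies outside the first quadrant.
The minimum over all feasible corners is $5.29.

$5.29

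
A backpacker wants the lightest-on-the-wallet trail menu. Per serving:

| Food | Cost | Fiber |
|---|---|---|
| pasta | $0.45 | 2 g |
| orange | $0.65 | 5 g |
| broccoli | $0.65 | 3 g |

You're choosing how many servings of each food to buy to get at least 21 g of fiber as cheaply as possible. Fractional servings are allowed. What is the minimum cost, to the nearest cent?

$2.73

Cost per g of fiber: orange $0.1300, broccoli $0.2167, pasta $0.2250.
With no serving limits, use only orange: 21 g / 5 g = 4.2 servings × $0.65 = $2.73.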